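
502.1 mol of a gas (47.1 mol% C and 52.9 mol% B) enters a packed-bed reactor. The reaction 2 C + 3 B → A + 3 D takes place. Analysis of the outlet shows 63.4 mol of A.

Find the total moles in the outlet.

439 mol

For A: n = n₀ + 1ξ → 63.4 = 0 + 1ξ, giving ξ = 63.4 mol.
Outlet amounts (n = n₀ + ν ξ):
  C: 236.5 − 2(63.4) = 109.7
  B: 265.6 − 3(63.4) = 75.41
  A: 0 + 1(63.4) = 63.4
  D: 0 + 3(63.4) = 190.2
Total out = 109.7 + 75.41 + 63.4 + 190.2 = 438.7 mol.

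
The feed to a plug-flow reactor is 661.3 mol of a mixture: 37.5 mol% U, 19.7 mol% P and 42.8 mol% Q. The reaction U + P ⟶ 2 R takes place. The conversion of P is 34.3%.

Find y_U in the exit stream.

0.307

P reacted = 0.343 × 130.3 = 44.68 mol; ν_P = −1, so ξ = 44.68/1 = 44.68 mol.
Outlet amounts (n = n₀ + ν ξ):
  U: 248 − 1(44.68) = 203.3
  P: 130.3 − 1(44.68) = 85.59
  R: 0 + 2(44.68) = 89.37
  Q: 283 (inert)
Total out = 661.3 mol; y_U = 203.3 / 661.3 = 0.3074.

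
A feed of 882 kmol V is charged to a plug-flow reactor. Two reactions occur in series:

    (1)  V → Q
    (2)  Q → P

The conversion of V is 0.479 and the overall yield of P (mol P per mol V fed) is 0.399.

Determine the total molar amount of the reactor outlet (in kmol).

882 kmol

Conversion of V: V consumed = 1ξ₁ = 0.479 × 882 → ξ₁ = 422.5 kmol.
Yield of P: 1ξ₂ / 882 = 0.399 → ξ₂ = 351.9 kmol.
Outlet amounts (n = n₀ + Σ ν·ξ):
  V: 882 − 1(422.5) = 459.5
  Q: 0 + 1(422.5) − 1(351.9) = 70.56
  P: 0 + 1(351.9) = 351.9
Total out = 459.5 + 70.56 + 351.9 = 882 kmol.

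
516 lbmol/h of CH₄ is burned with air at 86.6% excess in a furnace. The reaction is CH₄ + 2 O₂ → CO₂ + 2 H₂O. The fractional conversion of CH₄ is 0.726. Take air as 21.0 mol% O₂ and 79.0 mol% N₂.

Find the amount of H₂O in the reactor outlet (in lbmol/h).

Stoichiometric O₂ = 2 × 516 = 1032 lbmol/h; O₂ fed = 1032 × 1.866 = 1926 lbmol/h.
N₂ fed = 1926 × 79/21 = 7244 lbmol/h.
Fuel reacted = 0.726 × 516 → ξ = 374.6 lbmol/h.
Outlet (n = n₀ + ν ξ):
  CH₄: 516 − 1(374.6) = 141.4
  O₂: 1926 − 2(374.6) = 1176
  N₂: 7244 (inert)
  CO₂: 0 + 1(374.6) = 374.6
  H₂O: 0 + 2(374.6) = 749.2

749 lbmol/h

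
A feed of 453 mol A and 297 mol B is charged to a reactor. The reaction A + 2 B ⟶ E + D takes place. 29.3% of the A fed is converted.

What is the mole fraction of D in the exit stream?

A reacted = 0.293 × 453 = 132.7 mol; ν_A = −1, so ξ = 132.7/1 = 132.7 mol.
Outlet amounts (n = n₀ + ν ξ):
  A: 453 − 1(132.7) = 320.3
  B: 297 − 2(132.7) = 31.54
  E: 0 + 1(132.7) = 132.7
  D: 0 + 1(132.7) = 132.7
Total out = 617.3 mol; y_D = 132.7 / 617.3 = 0.215.

0.215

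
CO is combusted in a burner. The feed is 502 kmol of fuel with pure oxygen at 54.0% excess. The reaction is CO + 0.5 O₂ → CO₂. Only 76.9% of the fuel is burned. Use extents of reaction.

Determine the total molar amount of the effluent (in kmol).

696 kmol

Stoichiometric O₂ = 0.5 × 502 = 251 kmol; O₂ fed = 251 × 1.540 = 386.5 kmol.
Fuel reacted = 0.769 × 502 → ξ = 386 kmol.
Outlet (n = n₀ + ν ξ):
  CO: 502 − 1(386) = 116
  O₂: 386.5 − 0.5(386) = 193.5
  CO₂: 0 + 1(386) = 386
Total out = 116 + 193.5 + 386 = 695.5 kmol.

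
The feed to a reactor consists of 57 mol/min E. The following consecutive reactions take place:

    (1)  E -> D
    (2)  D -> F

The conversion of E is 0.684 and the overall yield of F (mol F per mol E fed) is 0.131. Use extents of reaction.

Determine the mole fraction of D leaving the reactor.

0.553

Conversion of E: E consumed = 1ξ₁ = 0.684 × 57 → ξ₁ = 38.99 mol/min.
Yield of F: 1ξ₂ / 57 = 0.131 → ξ₂ = 7.467 mol/min.
Outlet amounts (n = n₀ + Σ ν·ξ):
  E: 57 − 1(38.99) = 18.01
  D: 0 + 1(38.99) − 1(7.467) = 31.52
  F: 0 + 1(7.467) = 7.467
Total out = 57 mol/min; y_D = 31.52 / 57 = 0.553.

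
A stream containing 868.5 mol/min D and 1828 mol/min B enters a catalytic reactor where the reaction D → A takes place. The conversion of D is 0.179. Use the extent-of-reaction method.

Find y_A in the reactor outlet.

0.0577

D reacted = 0.179 × 868.5 = 155.5 mol/min; ν_D = −1, so ξ = 155.5/1 = 155.5 mol/min.
Outlet amounts (n = n₀ + ν ξ):
  D: 868.5 − 1(155.5) = 713
  A: 0 + 1(155.5) = 155.5
  B: 1828 (inert)
Total out = 2696 mol/min; y_A = 155.5 / 2696 = 0.05765.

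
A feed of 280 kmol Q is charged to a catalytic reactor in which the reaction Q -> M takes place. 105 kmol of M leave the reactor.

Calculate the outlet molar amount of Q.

For M: n = n₀ + 1ξ → 105 = 0 + 1ξ, giving ξ = 105 kmol.
Outlet amounts (n = n₀ + ν ξ):
  Q: 280 − 1(105) = 175
  M: 0 + 1(105) = 105

175 kmol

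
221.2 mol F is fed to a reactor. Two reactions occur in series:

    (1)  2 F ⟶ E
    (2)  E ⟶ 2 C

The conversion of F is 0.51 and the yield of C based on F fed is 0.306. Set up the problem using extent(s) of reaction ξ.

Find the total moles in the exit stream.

199 mol

Conversion of F: F consumed = 2ξ₁ = 0.51 × 221.2 → ξ₁ = 56.41 mol.
Yield of C: 2ξ₂ / 221.2 = 0.306 → ξ₂ = 33.84 mol.
Outlet amounts (n = n₀ + Σ ν·ξ):
  F: 221.2 − 2(56.41) = 108.4
  E: 0 + 1(56.41) − 1(33.84) = 22.56
  C: 0 + 2(33.84) = 67.69
Total out = 108.4 + 22.56 + 67.69 = 198.6 mol.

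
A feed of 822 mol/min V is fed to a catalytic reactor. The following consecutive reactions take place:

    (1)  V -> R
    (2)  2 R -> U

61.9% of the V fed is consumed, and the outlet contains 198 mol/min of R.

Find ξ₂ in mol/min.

ξ₂ = 155 mol/min

Conversion of V: V consumed = 1ξ₁ = 0.619 × 822 → ξ₁ = 508.8 mol/min.
R balance: n_R = 0 + 1ξ₁ − 2ξ₂ = 198 → ξ₂ = (1·508.8 − 198)/2 = 155.4 mol/min.
Outlet amounts (n = n₀ + Σ ν·ξ):
  V: 822 − 1(508.8) = 313.2
  R: 0 + 1(508.8) − 2(155.4) = 198
  U: 0 + 1(155.4) = 155.4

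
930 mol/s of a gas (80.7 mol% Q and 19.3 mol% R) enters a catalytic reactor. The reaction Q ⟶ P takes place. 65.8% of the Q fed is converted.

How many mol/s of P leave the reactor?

494 mol/s

Q reacted = 0.658 × 750.5 = 493.8 mol/s; ν_Q = −1, so ξ = 493.8/1 = 493.8 mol/s.
Outlet amounts (n = n₀ + ν ξ):
  Q: 750.5 − 1(493.8) = 256.7
  P: 0 + 1(493.8) = 493.8
  R: 179.5 (inert)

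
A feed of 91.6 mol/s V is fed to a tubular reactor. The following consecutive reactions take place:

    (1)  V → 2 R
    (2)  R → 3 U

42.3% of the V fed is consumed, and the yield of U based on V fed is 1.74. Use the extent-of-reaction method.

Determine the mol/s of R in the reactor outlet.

24.4 mol/s

Conversion of V: V consumed = 1ξ₁ = 0.423 × 91.6 → ξ₁ = 38.75 mol/s.
Yield of U: 3ξ₂ / 91.6 = 1.74 → ξ₂ = 53.13 mol/s.
Outlet amounts (n = n₀ + Σ ν·ξ):
  V: 91.6 − 1(38.75) = 52.85
  R: 0 + 2(38.75) − 1(53.13) = 24.37
  U: 0 + 3(53.13) = 159.4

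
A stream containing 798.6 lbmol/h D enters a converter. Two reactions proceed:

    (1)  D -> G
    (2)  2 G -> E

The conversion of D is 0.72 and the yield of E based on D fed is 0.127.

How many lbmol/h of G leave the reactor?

372 lbmol/h

Conversion of D: D consumed = 1ξ₁ = 0.72 × 798.6 → ξ₁ = 575 lbmol/h.
Yield of E: 1ξ₂ / 798.6 = 0.127 → ξ₂ = 101.4 lbmol/h.
Outlet amounts (n = n₀ + Σ ν·ξ):
  D: 798.6 − 1(575) = 223.6
  G: 0 + 1(575) − 2(101.4) = 372.1
  E: 0 + 1(101.4) = 101.4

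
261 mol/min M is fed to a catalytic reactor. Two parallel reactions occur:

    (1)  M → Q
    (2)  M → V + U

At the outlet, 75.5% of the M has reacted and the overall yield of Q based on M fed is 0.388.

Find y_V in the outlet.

Yield of Q: 1ξ₁ / 261 = 0.388 → ξ₁ = 101.3 mol/min.
Conversion of M: 1ξ₁ + 1ξ₂ = 0.755 × 261 = 197.1 → ξ₂ = 95.79 mol/min.
Outlet amounts (n = n₀ + Σ ν·ξ):
  M: 261 − 1(101.3) − 1(95.79) = 63.94
  Q: 0 + 1(101.3) = 101.3
  V: 0 + 1(95.79) = 95.79
  U: 0 + 1(95.79) = 95.79
Total out = 356.8 mol/min; y_V = 95.79 / 356.8 = 0.2685.

0.268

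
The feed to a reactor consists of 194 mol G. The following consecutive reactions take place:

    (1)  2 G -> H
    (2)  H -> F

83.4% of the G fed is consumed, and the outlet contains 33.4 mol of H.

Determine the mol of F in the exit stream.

47.5 mol

Conversion of G: G consumed = 2ξ₁ = 0.834 × 194 → ξ₁ = 80.9 mol.
H balance: n_H = 0 + 1ξ₁ − 1ξ₂ = 33.4 → ξ₂ = (1·80.9 − 33.4)/1 = 47.5 mol.
Outlet amounts (n = n₀ + Σ ν·ξ):
  G: 194 − 2(80.9) = 32.2
  H: 0 + 1(80.9) − 1(47.5) = 33.4
  F: 0 + 1(47.5) = 47.5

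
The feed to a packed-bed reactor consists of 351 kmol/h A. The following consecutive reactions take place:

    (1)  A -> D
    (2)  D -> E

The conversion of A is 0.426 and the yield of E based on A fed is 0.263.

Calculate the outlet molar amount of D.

57.2 kmol/h

Conversion of A: A consumed = 1ξ₁ = 0.426 × 351 → ξ₁ = 149.5 kmol/h.
Yield of E: 1ξ₂ / 351 = 0.263 → ξ₂ = 92.31 kmol/h.
Outlet amounts (n = n₀ + Σ ν·ξ):
  A: 351 − 1(149.5) = 201.5
  D: 0 + 1(149.5) − 1(92.31) = 57.21
  E: 0 + 1(92.31) = 92.31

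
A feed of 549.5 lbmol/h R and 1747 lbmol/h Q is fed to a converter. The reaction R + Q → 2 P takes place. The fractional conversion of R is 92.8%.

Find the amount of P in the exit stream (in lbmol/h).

1020 lbmol/h

R reacted = 0.928 × 549.5 = 509.9 lbmol/h; ν_R = −1, so ξ = 509.9/1 = 509.9 lbmol/h.
Outlet amounts (n = n₀ + ν ξ):
  R: 549.5 − 1(509.9) = 39.56
  Q: 1747 − 1(509.9) = 1237
  P: 0 + 2(509.9) = 1020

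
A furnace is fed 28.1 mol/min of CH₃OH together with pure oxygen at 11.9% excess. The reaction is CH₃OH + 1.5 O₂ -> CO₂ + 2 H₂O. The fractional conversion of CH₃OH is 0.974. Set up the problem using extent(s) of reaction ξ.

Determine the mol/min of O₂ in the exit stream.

6.11 mol/min

Stoichiometric O₂ = 1.5 × 28.1 = 42.15 mol/min; O₂ fed = 42.15 × 1.119 = 47.17 mol/min.
Fuel reacted = 0.974 × 28.1 → ξ = 27.37 mol/min.
Outlet (n = n₀ + ν ξ):
  CH₃OH: 28.1 − 1(27.37) = 0.7306
  O₂: 47.17 − 1.5(27.37) = 6.112
  CO₂: 0 + 1(27.37) = 27.37
  H₂O: 0 + 2(27.37) = 54.74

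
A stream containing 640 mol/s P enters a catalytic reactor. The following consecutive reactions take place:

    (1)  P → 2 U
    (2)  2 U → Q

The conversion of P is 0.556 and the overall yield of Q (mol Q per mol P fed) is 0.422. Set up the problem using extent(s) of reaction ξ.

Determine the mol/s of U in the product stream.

Conversion of P: P consumed = 1ξ₁ = 0.556 × 640 → ξ₁ = 355.8 mol/s.
Yield of Q: 1ξ₂ / 640 = 0.422 → ξ₂ = 270.1 mol/s.
Outlet amounts (n = n₀ + Σ ν·ξ):
  P: 640 − 1(355.8) = 284.2
  U: 0 + 2(355.8) − 2(270.1) = 171.5
  Q: 0 + 1(270.1) = 270.1

172 mol/s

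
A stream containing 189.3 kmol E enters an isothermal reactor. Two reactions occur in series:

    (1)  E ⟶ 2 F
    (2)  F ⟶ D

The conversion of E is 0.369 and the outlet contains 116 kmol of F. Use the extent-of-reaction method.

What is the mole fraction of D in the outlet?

Conversion of E: E consumed = 1ξ₁ = 0.369 × 189.3 → ξ₁ = 69.85 kmol.
F balance: n_F = 0 + 2ξ₁ − 1ξ₂ = 116 → ξ₂ = (2·69.85 − 116)/1 = 23.7 kmol.
Outlet amounts (n = n₀ + Σ ν·ξ):
  E: 189.3 − 1(69.85) = 119.4
  F: 0 + 2(69.85) − 1(23.7) = 116
  D: 0 + 1(23.7) = 23.7
Total out = 259.2 kmol; y_D = 23.7 / 259.2 = 0.09147.

0.0915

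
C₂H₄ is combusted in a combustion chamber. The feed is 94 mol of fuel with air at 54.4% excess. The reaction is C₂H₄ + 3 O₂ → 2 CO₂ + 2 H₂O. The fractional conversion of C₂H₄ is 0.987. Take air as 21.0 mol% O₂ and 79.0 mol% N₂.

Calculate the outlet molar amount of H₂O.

Stoichiometric O₂ = 3 × 94 = 282 mol; O₂ fed = 282 × 1.544 = 435.4 mol.
N₂ fed = 435.4 × 79/21 = 1638 mol.
Fuel reacted = 0.987 × 94 → ξ = 92.78 mol.
Outlet (n = n₀ + ν ξ):
  C₂H₄: 94 − 1(92.78) = 1.222
  O₂: 435.4 − 3(92.78) = 157.1
  N₂: 1638 (inert)
  CO₂: 0 + 2(92.78) = 185.6
  H₂O: 0 + 2(92.78) = 185.6

186 mol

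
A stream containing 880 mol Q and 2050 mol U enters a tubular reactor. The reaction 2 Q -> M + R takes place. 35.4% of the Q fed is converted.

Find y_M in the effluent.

Q reacted = 0.354 × 880 = 311.5 mol; ν_Q = −2, so ξ = 311.5/2 = 155.8 mol.
Outlet amounts (n = n₀ + ν ξ):
  Q: 880 − 2(155.8) = 568.5
  M: 0 + 1(155.8) = 155.8
  R: 0 + 1(155.8) = 155.8
  U: 2050 (inert)
Total out = 2930 mol; y_M = 155.8 / 2930 = 0.05316.

0.0532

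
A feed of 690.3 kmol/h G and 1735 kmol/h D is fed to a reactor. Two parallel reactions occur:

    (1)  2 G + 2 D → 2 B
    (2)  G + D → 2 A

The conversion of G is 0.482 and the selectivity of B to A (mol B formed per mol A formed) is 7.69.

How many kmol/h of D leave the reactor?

Conversion of G: G consumed = 0.482 × 690.3 = 332.7 kmol/h = 2ξ₁ + 1ξ₂.
Selectivity: 2ξ₁ / (2ξ₂) = 7.69 → ξ₁ = 7.69 ξ₂.
Substitute: (2·7.69 + 1) ξ₂ = 332.7 → ξ₂ = 20.31 kmol/h, ξ₁ = 156.2 kmol/h.
Outlet amounts (n = n₀ + Σ ν·ξ):
  G: 690.3 − 2(156.2) − 1(20.31) = 357.6
  D: 1735 − 2(156.2) − 1(20.31) = 1402
  B: 0 + 2(156.2) = 312.4
  A: 0 + 2(20.31) = 40.63

1400 kmol/h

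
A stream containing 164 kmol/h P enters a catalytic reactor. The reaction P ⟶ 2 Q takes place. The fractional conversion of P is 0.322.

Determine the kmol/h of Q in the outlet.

106 kmol/h

P reacted = 0.322 × 164 = 52.81 kmol/h; ν_P = −1, so ξ = 52.81/1 = 52.81 kmol/h.
Outlet amounts (n = n₀ + ν ξ):
  P: 164 − 1(52.81) = 111.2
  Q: 0 + 2(52.81) = 105.6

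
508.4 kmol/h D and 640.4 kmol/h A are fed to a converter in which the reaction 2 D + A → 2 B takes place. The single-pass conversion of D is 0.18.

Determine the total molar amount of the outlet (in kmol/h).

1100 kmol/h

D reacted = 0.18 × 508.4 = 91.51 kmol/h; ν_D = −2, so ξ = 91.51/2 = 45.76 kmol/h.
Outlet amounts (n = n₀ + ν ξ):
  D: 508.4 − 2(45.76) = 416.9
  A: 640.4 − 1(45.76) = 594.6
  B: 0 + 2(45.76) = 91.51
Total out = 416.9 + 594.6 + 91.51 = 1103 kmol/h.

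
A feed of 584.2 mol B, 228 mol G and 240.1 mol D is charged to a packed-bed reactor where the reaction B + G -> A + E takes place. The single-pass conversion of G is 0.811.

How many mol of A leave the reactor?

185 mol

G reacted = 0.811 × 228 = 184.9 mol; ν_G = −1, so ξ = 184.9/1 = 184.9 mol.
Outlet amounts (n = n₀ + ν ξ):
  B: 584.2 − 1(184.9) = 399.3
  G: 228 − 1(184.9) = 43.09
  A: 0 + 1(184.9) = 184.9
  E: 0 + 1(184.9) = 184.9
  D: 240.1 (inert)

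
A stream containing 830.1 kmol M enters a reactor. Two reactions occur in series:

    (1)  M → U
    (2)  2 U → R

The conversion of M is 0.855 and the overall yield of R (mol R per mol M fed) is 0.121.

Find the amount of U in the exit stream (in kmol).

509 kmol

Conversion of M: M consumed = 1ξ₁ = 0.855 × 830.1 → ξ₁ = 709.7 kmol.
Yield of R: 1ξ₂ / 830.1 = 0.121 → ξ₂ = 100.4 kmol.
Outlet amounts (n = n₀ + Σ ν·ξ):
  M: 830.1 − 1(709.7) = 120.4
  U: 0 + 1(709.7) − 2(100.4) = 508.9
  R: 0 + 1(100.4) = 100.4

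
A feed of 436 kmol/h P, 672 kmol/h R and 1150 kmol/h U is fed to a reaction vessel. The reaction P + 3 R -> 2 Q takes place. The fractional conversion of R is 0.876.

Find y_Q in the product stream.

0.21

R reacted = 0.876 × 672 = 588.7 kmol/h; ν_R = −3, so ξ = 588.7/3 = 196.2 kmol/h.
Outlet amounts (n = n₀ + ν ξ):
  P: 436 − 1(196.2) = 239.8
  R: 672 − 3(196.2) = 83.33
  Q: 0 + 2(196.2) = 392.4
  U: 1150 (inert)
Total out = 1866 kmol/h; y_Q = 392.4 / 1866 = 0.2104.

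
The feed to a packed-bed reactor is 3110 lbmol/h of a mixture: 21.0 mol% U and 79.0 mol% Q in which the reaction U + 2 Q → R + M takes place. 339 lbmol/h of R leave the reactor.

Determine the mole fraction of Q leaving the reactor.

0.642

For R: n = n₀ + 1ξ → 339 = 0 + 1ξ, giving ξ = 339 lbmol/h.
Outlet amounts (n = n₀ + ν ξ):
  U: 653.1 − 1(339) = 314.1
  Q: 2457 − 2(339) = 1779
  R: 0 + 1(339) = 339
  M: 0 + 1(339) = 339
Total out = 2771 lbmol/h; y_Q = 1779 / 2771 = 0.642.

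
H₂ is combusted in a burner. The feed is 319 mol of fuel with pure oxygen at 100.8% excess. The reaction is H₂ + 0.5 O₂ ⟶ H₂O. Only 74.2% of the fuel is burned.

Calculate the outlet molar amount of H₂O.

237 mol

Stoichiometric O₂ = 0.5 × 319 = 159.5 mol; O₂ fed = 159.5 × 2.008 = 320.3 mol.
Fuel reacted = 0.742 × 319 → ξ = 236.7 mol.
Outlet (n = n₀ + ν ξ):
  H₂: 319 − 1(236.7) = 82.3
  O₂: 320.3 − 0.5(236.7) = 201.9
  H₂O: 0 + 1(236.7) = 236.7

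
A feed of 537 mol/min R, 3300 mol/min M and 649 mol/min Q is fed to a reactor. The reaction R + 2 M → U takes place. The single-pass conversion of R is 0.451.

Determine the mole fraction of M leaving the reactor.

0.704

R reacted = 0.451 × 537 = 242.2 mol/min; ν_R = −1, so ξ = 242.2/1 = 242.2 mol/min.
Outlet amounts (n = n₀ + ν ξ):
  R: 537 − 1(242.2) = 294.8
  M: 3300 − 2(242.2) = 2816
  U: 0 + 1(242.2) = 242.2
  Q: 649 (inert)
Total out = 4002 mol/min; y_M = 2816 / 4002 = 0.7036.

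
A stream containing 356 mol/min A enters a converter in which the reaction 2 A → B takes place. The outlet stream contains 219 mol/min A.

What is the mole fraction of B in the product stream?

0.238

For A: n = n₀ − 2ξ → 219 = 356 − 2ξ, giving ξ = 68.5 mol/min.
Outlet amounts (n = n₀ + ν ξ):
  A: 356 − 2(68.5) = 219
  B: 0 + 1(68.5) = 68.5
Total out = 287.5 mol/min; y_B = 68.5 / 287.5 = 0.2383.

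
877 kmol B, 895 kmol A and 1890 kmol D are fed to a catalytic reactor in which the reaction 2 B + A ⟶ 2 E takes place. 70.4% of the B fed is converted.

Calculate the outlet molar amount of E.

617 kmol

B reacted = 0.704 × 877 = 617.4 kmol; ν_B = −2, so ξ = 617.4/2 = 308.7 kmol.
Outlet amounts (n = n₀ + ν ξ):
  B: 877 − 2(308.7) = 259.6
  A: 895 − 1(308.7) = 586.3
  E: 0 + 2(308.7) = 617.4
  D: 1890 (inert)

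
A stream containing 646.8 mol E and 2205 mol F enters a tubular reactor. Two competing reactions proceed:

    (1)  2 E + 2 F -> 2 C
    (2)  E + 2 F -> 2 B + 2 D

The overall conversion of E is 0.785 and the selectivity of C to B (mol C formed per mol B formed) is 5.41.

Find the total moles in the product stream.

Conversion of E: E consumed = 0.785 × 646.8 = 507.7 mol = 2ξ₁ + 1ξ₂.
Selectivity: 2ξ₁ / (2ξ₂) = 5.41 → ξ₁ = 5.41 ξ₂.
Substitute: (2·5.41 + 1) ξ₂ = 507.7 → ξ₂ = 42.96 mol, ξ₁ = 232.4 mol.
Outlet amounts (n = n₀ + Σ ν·ξ):
  E: 646.8 − 2(232.4) − 1(42.96) = 139.1
  F: 2205 − 2(232.4) − 2(42.96) = 1654
  C: 0 + 2(232.4) = 464.8
  B: 0 + 2(42.96) = 85.91
  D: 0 + 2(42.96) = 85.91
Total out = 139.1 + 1654 + 464.8 + 85.91 + 85.91 = 2430 mol.

2430 mol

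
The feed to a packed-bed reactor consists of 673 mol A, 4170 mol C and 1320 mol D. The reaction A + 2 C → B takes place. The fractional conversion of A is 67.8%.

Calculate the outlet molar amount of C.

A reacted = 0.678 × 673 = 456.3 mol; ν_A = −1, so ξ = 456.3/1 = 456.3 mol.
Outlet amounts (n = n₀ + ν ξ):
  A: 673 − 1(456.3) = 216.7
  C: 4170 − 2(456.3) = 3257
  B: 0 + 1(456.3) = 456.3
  D: 1320 (inert)

3260 mol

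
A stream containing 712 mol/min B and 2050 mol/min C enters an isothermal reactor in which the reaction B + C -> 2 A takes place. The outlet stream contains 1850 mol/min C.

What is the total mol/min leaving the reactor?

For C: n = n₀ − 1ξ → 1850 = 2050 − 1ξ, giving ξ = 200 mol/min.
Outlet amounts (n = n₀ + ν ξ):
  B: 712 − 1(200) = 512
  C: 2050 − 1(200) = 1850
  A: 0 + 2(200) = 400
Total out = 512 + 1850 + 400 = 2762 mol/min.

2760 mol/min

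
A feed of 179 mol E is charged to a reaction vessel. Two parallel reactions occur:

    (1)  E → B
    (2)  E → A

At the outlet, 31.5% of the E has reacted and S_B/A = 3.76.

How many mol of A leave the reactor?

Conversion of E: E consumed = 0.315 × 179 = 56.38 mol = 1ξ₁ + 1ξ₂.
Selectivity: 1ξ₁ / (1ξ₂) = 3.76 → ξ₁ = 3.76 ξ₂.
Substitute: (1·3.76 + 1) ξ₂ = 56.38 → ξ₂ = 11.85 mol, ξ₁ = 44.54 mol.
Outlet amounts (n = n₀ + Σ ν·ξ):
  E: 179 − 1(44.54) − 1(11.85) = 122.6
  B: 0 + 1(44.54) = 44.54
  A: 0 + 1(11.85) = 11.85

11.8 mol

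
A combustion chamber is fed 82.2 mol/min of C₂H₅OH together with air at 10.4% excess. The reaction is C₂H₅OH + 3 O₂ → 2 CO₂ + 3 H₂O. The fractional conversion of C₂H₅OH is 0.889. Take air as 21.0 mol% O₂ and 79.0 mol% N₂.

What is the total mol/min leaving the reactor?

Stoichiometric O₂ = 3 × 82.2 = 246.6 mol/min; O₂ fed = 246.6 × 1.104 = 272.2 mol/min.
N₂ fed = 272.2 × 79/21 = 1024 mol/min.
Fuel reacted = 0.889 × 82.2 → ξ = 73.08 mol/min.
Outlet (n = n₀ + ν ξ):
  C₂H₅OH: 82.2 − 1(73.08) = 9.124
  O₂: 272.2 − 3(73.08) = 53.02
  N₂: 1024 (inert)
  CO₂: 0 + 2(73.08) = 146.2
  H₂O: 0 + 3(73.08) = 219.2
Total out = 9.124 + 53.02 + 1024 + 146.2 + 219.2 = 1452 mol/min.

1450 mol/min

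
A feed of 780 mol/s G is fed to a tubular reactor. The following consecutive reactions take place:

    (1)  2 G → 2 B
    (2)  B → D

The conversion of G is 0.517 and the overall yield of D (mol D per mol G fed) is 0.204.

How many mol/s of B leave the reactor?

Conversion of G: G consumed = 2ξ₁ = 0.517 × 780 → ξ₁ = 201.6 mol/s.
Yield of D: 1ξ₂ / 780 = 0.204 → ξ₂ = 159.1 mol/s.
Outlet amounts (n = n₀ + Σ ν·ξ):
  G: 780 − 2(201.6) = 376.7
  B: 0 + 2(201.6) − 1(159.1) = 244.1
  D: 0 + 1(159.1) = 159.1

244 mol/s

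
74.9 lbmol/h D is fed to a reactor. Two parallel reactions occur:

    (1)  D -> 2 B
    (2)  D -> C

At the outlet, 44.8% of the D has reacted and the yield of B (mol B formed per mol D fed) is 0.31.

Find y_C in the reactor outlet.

0.254

Yield of B: 2ξ₁ / 74.9 = 0.31 → ξ₁ = 11.61 lbmol/h.
Conversion of D: 1ξ₁ + 1ξ₂ = 0.448 × 74.9 = 33.56 → ξ₂ = 21.95 lbmol/h.
Outlet amounts (n = n₀ + Σ ν·ξ):
  D: 74.9 − 1(11.61) − 1(21.95) = 41.34
  B: 0 + 2(11.61) = 23.22
  C: 0 + 1(21.95) = 21.95
Total out = 86.51 lbmol/h; y_C = 21.95 / 86.51 = 0.2537.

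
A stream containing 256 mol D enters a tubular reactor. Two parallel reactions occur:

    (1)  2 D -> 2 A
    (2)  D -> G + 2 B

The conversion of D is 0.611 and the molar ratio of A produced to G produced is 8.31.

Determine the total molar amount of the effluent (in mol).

290 mol

Conversion of D: D consumed = 0.611 × 256 = 156.4 mol = 2ξ₁ + 1ξ₂.
Selectivity: 2ξ₁ / (1ξ₂) = 8.31 → ξ₁ = 4.155 ξ₂.
Substitute: (2·4.155 + 1) ξ₂ = 156.4 → ξ₂ = 16.8 mol, ξ₁ = 69.81 mol.
Outlet amounts (n = n₀ + Σ ν·ξ):
  D: 256 − 2(69.81) − 1(16.8) = 99.58
  A: 0 + 2(69.81) = 139.6
  G: 0 + 1(16.8) = 16.8
  B: 0 + 2(16.8) = 33.6
Total out = 99.58 + 139.6 + 16.8 + 33.6 = 289.6 mol.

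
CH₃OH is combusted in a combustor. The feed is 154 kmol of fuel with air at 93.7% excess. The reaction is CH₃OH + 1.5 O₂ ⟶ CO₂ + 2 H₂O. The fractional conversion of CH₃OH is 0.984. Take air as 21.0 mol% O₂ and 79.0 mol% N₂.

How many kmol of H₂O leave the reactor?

Stoichiometric O₂ = 1.5 × 154 = 231 kmol; O₂ fed = 231 × 1.937 = 447.4 kmol.
N₂ fed = 447.4 × 79/21 = 1683 kmol.
Fuel reacted = 0.984 × 154 → ξ = 151.5 kmol.
Outlet (n = n₀ + ν ξ):
  CH₃OH: 154 − 1(151.5) = 2.464
  O₂: 447.4 − 1.5(151.5) = 220.1
  N₂: 1683 (inert)
  CO₂: 0 + 1(151.5) = 151.5
  H₂O: 0 + 2(151.5) = 303.1

303 kmol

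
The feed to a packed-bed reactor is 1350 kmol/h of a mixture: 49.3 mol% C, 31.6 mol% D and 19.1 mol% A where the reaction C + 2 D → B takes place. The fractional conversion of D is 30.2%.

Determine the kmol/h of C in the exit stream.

D reacted = 0.302 × 426.6 = 128.8 kmol/h; ν_D = −2, so ξ = 128.8/2 = 64.42 kmol/h.
Outlet amounts (n = n₀ + ν ξ):
  C: 665.5 − 1(64.42) = 601.1
  D: 426.6 − 2(64.42) = 297.8
  B: 0 + 1(64.42) = 64.42
  A: 257.9 (inert)

601 kmol/h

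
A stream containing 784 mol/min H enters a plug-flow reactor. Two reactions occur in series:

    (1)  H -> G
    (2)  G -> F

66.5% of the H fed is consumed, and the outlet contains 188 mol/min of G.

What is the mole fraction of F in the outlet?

Conversion of H: H consumed = 1ξ₁ = 0.665 × 784 → ξ₁ = 521.4 mol/min.
G balance: n_G = 0 + 1ξ₁ − 1ξ₂ = 188 → ξ₂ = (1·521.4 − 188)/1 = 333.4 mol/min.
Outlet amounts (n = n₀ + Σ ν·ξ):
  H: 784 − 1(521.4) = 262.6
  G: 0 + 1(521.4) − 1(333.4) = 188
  F: 0 + 1(333.4) = 333.4
Total out = 784 mol/min; y_F = 333.4 / 784 = 0.4252.

0.425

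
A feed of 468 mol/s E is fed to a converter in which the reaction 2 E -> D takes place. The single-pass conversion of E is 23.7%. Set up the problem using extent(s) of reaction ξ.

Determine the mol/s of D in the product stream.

55.5 mol/s

E reacted = 0.237 × 468 = 110.9 mol/s; ν_E = −2, so ξ = 110.9/2 = 55.46 mol/s.
Outlet amounts (n = n₀ + ν ξ):
  E: 468 − 2(55.46) = 357.1
  D: 0 + 1(55.46) = 55.46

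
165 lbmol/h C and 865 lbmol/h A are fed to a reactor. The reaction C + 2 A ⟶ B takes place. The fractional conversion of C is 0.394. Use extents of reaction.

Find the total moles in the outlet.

900 lbmol/h

C reacted = 0.394 × 165 = 65.01 lbmol/h; ν_C = −1, so ξ = 65.01/1 = 65.01 lbmol/h.
Outlet amounts (n = n₀ + ν ξ):
  C: 165 − 1(65.01) = 99.99
  A: 865 − 2(65.01) = 735
  B: 0 + 1(65.01) = 65.01
Total out = 99.99 + 735 + 65.01 = 900 lbmol/h.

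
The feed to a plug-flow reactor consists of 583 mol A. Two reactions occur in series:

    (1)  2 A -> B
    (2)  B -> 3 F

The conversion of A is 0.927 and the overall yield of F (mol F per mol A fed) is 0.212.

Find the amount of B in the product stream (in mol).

229 mol

Conversion of A: A consumed = 2ξ₁ = 0.927 × 583 → ξ₁ = 270.2 mol.
Yield of F: 3ξ₂ / 583 = 0.212 → ξ₂ = 41.2 mol.
Outlet amounts (n = n₀ + Σ ν·ξ):
  A: 583 − 2(270.2) = 42.56
  B: 0 + 1(270.2) − 1(41.2) = 229
  F: 0 + 3(41.2) = 123.6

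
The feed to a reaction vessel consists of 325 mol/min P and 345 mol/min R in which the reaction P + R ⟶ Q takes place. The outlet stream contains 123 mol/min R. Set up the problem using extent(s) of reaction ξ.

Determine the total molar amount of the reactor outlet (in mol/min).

For R: n = n₀ − 1ξ → 123 = 345 − 1ξ, giving ξ = 222 mol/min.
Outlet amounts (n = n₀ + ν ξ):
  P: 325 − 1(222) = 103
  R: 345 − 1(222) = 123
  Q: 0 + 1(222) = 222
Total out = 103 + 123 + 222 = 448 mol/min.

448 mol/min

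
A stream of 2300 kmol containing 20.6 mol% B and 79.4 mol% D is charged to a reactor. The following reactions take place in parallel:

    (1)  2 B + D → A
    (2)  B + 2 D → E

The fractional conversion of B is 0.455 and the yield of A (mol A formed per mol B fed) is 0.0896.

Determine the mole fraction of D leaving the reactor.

Yield of A: 1ξ₁ / 473.8 = 0.0896 → ξ₁ = 42.45 kmol.
Conversion of B: 2ξ₁ + 1ξ₂ = 0.455 × 473.8 = 215.6 → ξ₂ = 130.7 kmol.
Outlet amounts (n = n₀ + Σ ν·ξ):
  B: 473.8 − 2(42.45) − 1(130.7) = 258.2
  D: 1826 − 1(42.45) − 2(130.7) = 1522
  A: 0 + 1(42.45) = 42.45
  E: 0 + 1(130.7) = 130.7
Total out = 1954 kmol; y_D = 1522 / 1954 = 0.7792.

0.779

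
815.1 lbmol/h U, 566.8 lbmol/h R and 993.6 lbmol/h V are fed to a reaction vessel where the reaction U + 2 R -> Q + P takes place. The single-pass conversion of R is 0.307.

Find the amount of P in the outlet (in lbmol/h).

87 lbmol/h

R reacted = 0.307 × 566.8 = 174 lbmol/h; ν_R = −2, so ξ = 174/2 = 87 lbmol/h.
Outlet amounts (n = n₀ + ν ξ):
  U: 815.1 − 1(87) = 728.1
  R: 566.8 − 2(87) = 392.8
  Q: 0 + 1(87) = 87
  P: 0 + 1(87) = 87
  V: 993.6 (inert)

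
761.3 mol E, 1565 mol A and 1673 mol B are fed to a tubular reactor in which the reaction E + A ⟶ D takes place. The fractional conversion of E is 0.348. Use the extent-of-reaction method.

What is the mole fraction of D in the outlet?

0.0709

E reacted = 0.348 × 761.3 = 264.9 mol; ν_E = −1, so ξ = 264.9/1 = 264.9 mol.
Outlet amounts (n = n₀ + ν ξ):
  E: 761.3 − 1(264.9) = 496.4
  A: 1565 − 1(264.9) = 1300
  D: 0 + 1(264.9) = 264.9
  B: 1673 (inert)
Total out = 3734 mol; y_D = 264.9 / 3734 = 0.07094.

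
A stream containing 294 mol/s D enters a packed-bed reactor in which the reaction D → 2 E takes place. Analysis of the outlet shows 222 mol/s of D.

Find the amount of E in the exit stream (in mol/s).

144 mol/s

For D: n = n₀ − 1ξ → 222 = 294 − 1ξ, giving ξ = 72 mol/s.
Outlet amounts (n = n₀ + ν ξ):
  D: 294 − 1(72) = 222
  E: 0 + 2(72) = 144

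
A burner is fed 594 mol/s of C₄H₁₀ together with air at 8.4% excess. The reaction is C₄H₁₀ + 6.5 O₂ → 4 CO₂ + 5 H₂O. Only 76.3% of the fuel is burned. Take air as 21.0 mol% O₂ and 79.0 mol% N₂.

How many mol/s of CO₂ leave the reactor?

Stoichiometric O₂ = 6.5 × 594 = 3861 mol/s; O₂ fed = 3861 × 1.084 = 4185 mol/s.
N₂ fed = 4185 × 79/21 = 15740 mol/s.
Fuel reacted = 0.763 × 594 → ξ = 453.2 mol/s.
Outlet (n = n₀ + ν ξ):
  C₄H₁₀: 594 − 1(453.2) = 140.8
  O₂: 4185 − 6.5(453.2) = 1239
  N₂: 15740 (inert)
  CO₂: 0 + 4(453.2) = 1813
  H₂O: 0 + 5(453.2) = 2266

1810 mol/s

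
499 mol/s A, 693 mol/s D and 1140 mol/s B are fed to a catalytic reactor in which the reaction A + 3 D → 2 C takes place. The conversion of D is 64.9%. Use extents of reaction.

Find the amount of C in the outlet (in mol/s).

300 mol/s

D reacted = 0.649 × 693 = 449.8 mol/s; ν_D = −3, so ξ = 449.8/3 = 149.9 mol/s.
Outlet amounts (n = n₀ + ν ξ):
  A: 499 − 1(149.9) = 349.1
  D: 693 − 3(149.9) = 243.2
  C: 0 + 2(149.9) = 299.8
  B: 1140 (inert)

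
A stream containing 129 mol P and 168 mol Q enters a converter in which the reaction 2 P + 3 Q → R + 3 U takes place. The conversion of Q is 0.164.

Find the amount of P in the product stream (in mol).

Q reacted = 0.164 × 168 = 27.55 mol; ν_Q = −3, so ξ = 27.55/3 = 9.184 mol.
Outlet amounts (n = n₀ + ν ξ):
  P: 129 − 2(9.184) = 110.6
  Q: 168 − 3(9.184) = 140.4
  R: 0 + 1(9.184) = 9.184
  U: 0 + 3(9.184) = 27.55

111 mol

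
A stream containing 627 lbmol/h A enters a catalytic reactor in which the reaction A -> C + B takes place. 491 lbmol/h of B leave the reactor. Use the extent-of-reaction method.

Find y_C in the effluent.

For B: n = n₀ + 1ξ → 491 = 0 + 1ξ, giving ξ = 491 lbmol/h.
Outlet amounts (n = n₀ + ν ξ):
  A: 627 − 1(491) = 136
  C: 0 + 1(491) = 491
  B: 0 + 1(491) = 491
Total out = 1118 lbmol/h; y_C = 491 / 1118 = 0.4392.

0.439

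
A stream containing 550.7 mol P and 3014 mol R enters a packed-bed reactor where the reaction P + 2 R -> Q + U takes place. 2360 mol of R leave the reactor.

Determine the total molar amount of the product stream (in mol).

For R: n = n₀ − 2ξ → 2360 = 3014 − 2ξ, giving ξ = 327 mol.
Outlet amounts (n = n₀ + ν ξ):
  P: 550.7 − 1(327) = 223.7
  R: 3014 − 2(327) = 2360
  Q: 0 + 1(327) = 327
  U: 0 + 1(327) = 327
Total out = 223.7 + 2360 + 327 + 327 = 3238 mol.

3240 mol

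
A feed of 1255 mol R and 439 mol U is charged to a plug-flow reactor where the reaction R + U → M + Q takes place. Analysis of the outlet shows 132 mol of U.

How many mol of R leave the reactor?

For U: n = n₀ − 1ξ → 132 = 439 − 1ξ, giving ξ = 307 mol.
Outlet amounts (n = n₀ + ν ξ):
  R: 1255 − 1(307) = 948
  U: 439 − 1(307) = 132
  M: 0 + 1(307) = 307
  Q: 0 + 1(307) = 307

948 mol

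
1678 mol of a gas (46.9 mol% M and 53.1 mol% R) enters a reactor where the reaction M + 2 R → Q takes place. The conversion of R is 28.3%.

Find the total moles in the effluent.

1430 mol

R reacted = 0.283 × 891 = 252.2 mol; ν_R = −2, so ξ = 252.2/2 = 126.1 mol.
Outlet amounts (n = n₀ + ν ξ):
  M: 787 − 1(126.1) = 660.9
  R: 891 − 2(126.1) = 638.9
  Q: 0 + 1(126.1) = 126.1
Total out = 660.9 + 638.9 + 126.1 = 1426 mol.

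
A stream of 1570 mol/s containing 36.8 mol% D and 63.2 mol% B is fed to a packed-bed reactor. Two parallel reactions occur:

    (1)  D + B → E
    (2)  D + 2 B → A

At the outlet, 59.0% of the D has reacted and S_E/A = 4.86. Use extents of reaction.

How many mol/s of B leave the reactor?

Conversion of D: D consumed = 0.59 × 577.8 = 340.9 mol/s = 1ξ₁ + 1ξ₂.
Selectivity: 1ξ₁ / (1ξ₂) = 4.86 → ξ₁ = 4.86 ξ₂.
Substitute: (1·4.86 + 1) ξ₂ = 340.9 → ξ₂ = 58.17 mol/s, ξ₁ = 282.7 mol/s.
Outlet amounts (n = n₀ + Σ ν·ξ):
  D: 577.8 − 1(282.7) − 1(58.17) = 236.9
  B: 992.2 − 1(282.7) − 2(58.17) = 593.2
  E: 0 + 1(282.7) = 282.7
  A: 0 + 1(58.17) = 58.17

593 mol/s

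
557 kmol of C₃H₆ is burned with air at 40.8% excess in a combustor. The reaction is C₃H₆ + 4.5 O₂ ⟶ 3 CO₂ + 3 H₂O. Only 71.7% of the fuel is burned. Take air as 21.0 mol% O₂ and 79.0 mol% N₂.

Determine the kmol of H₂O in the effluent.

1200 kmol

Stoichiometric O₂ = 4.5 × 557 = 2506 kmol; O₂ fed = 2506 × 1.408 = 3529 kmol.
N₂ fed = 3529 × 79/21 = 13280 kmol.
Fuel reacted = 0.717 × 557 → ξ = 399.4 kmol.
Outlet (n = n₀ + ν ξ):
  C₃H₆: 557 − 1(399.4) = 157.6
  O₂: 3529 − 4.5(399.4) = 1732
  N₂: 13280 (inert)
  CO₂: 0 + 3(399.4) = 1198
  H₂O: 0 + 3(399.4) = 1198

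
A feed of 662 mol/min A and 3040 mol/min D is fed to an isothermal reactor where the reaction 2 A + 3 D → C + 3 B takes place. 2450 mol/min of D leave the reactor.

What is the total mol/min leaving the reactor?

3510 mol/min

For D: n = n₀ − 3ξ → 2450 = 3040 − 3ξ, giving ξ = 196.7 mol/min.
Outlet amounts (n = n₀ + ν ξ):
  A: 662 − 2(196.7) = 268.7
  D: 3040 − 3(196.7) = 2450
  C: 0 + 1(196.7) = 196.7
  B: 0 + 3(196.7) = 590
Total out = 268.7 + 2450 + 196.7 + 590 = 3505 mol/min.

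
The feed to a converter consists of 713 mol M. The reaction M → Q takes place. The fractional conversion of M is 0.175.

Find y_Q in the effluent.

M reacted = 0.175 × 713 = 124.8 mol; ν_M = −1, so ξ = 124.8/1 = 124.8 mol.
Outlet amounts (n = n₀ + ν ξ):
  M: 713 − 1(124.8) = 588.2
  Q: 0 + 1(124.8) = 124.8
Total out = 713 mol; y_Q = 124.8 / 713 = 0.175.

0.175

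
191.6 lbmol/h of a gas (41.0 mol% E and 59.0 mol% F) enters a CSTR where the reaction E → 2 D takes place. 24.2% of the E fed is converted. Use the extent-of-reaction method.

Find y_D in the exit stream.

0.181

E reacted = 0.242 × 78.56 = 19.01 lbmol/h; ν_E = −1, so ξ = 19.01/1 = 19.01 lbmol/h.
Outlet amounts (n = n₀ + ν ξ):
  E: 78.56 − 1(19.01) = 59.55
  D: 0 + 2(19.01) = 38.02
  F: 113 (inert)
Total out = 210.6 lbmol/h; y_D = 38.02 / 210.6 = 0.1805.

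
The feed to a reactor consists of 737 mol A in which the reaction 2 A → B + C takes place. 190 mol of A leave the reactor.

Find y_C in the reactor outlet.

For A: n = n₀ − 2ξ → 190 = 737 − 2ξ, giving ξ = 273.5 mol.
Outlet amounts (n = n₀ + ν ξ):
  A: 737 − 2(273.5) = 190
  B: 0 + 1(273.5) = 273.5
  C: 0 + 1(273.5) = 273.5
Total out = 737 mol; y_C = 273.5 / 737 = 0.3711.

0.371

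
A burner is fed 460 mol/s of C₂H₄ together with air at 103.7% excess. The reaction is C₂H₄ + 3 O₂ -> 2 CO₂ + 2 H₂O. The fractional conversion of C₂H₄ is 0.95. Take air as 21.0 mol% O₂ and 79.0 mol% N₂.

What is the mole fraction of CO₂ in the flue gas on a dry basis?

Stoichiometric O₂ = 3 × 460 = 1380 mol/s; O₂ fed = 1380 × 2.037 = 2811 mol/s.
N₂ fed = 2811 × 79/21 = 10570 mol/s.
Fuel reacted = 0.95 × 460 → ξ = 437 mol/s.
Outlet (n = n₀ + ν ξ):
  C₂H₄: 460 − 1(437) = 23
  O₂: 2811 − 3(437) = 1500
  N₂: 10570 (inert)
  CO₂: 0 + 2(437) = 874
  H₂O: 0 + 2(437) = 874
Dry total = 12970 mol/s; y_CO₂ (dry) = 874 / 12970 = 0.06738.

0.0674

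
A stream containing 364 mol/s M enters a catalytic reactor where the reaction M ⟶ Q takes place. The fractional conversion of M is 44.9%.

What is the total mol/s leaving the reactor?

M reacted = 0.449 × 364 = 163.4 mol/s; ν_M = −1, so ξ = 163.4/1 = 163.4 mol/s.
Outlet amounts (n = n₀ + ν ξ):
  M: 364 − 1(163.4) = 200.6
  Q: 0 + 1(163.4) = 163.4
Total out = 200.6 + 163.4 = 364 mol/s.

364 mol/s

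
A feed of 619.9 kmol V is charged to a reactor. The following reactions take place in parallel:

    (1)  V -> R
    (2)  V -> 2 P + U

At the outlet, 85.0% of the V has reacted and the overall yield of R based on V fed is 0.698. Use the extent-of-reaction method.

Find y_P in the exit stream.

Yield of R: 1ξ₁ / 619.9 = 0.698 → ξ₁ = 432.7 kmol.
Conversion of V: 1ξ₁ + 1ξ₂ = 0.85 × 619.9 = 526.9 → ξ₂ = 94.22 kmol.
Outlet amounts (n = n₀ + Σ ν·ξ):
  V: 619.9 − 1(432.7) − 1(94.22) = 92.99
  R: 0 + 1(432.7) = 432.7
  P: 0 + 2(94.22) = 188.4
  U: 0 + 1(94.22) = 94.22
Total out = 808.3 kmol; y_P = 188.4 / 808.3 = 0.2331.

0.233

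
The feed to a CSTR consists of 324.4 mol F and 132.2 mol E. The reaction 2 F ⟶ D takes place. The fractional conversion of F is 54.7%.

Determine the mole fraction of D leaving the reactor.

0.241

F reacted = 0.547 × 324.4 = 177.4 mol; ν_F = −2, so ξ = 177.4/2 = 88.72 mol.
Outlet amounts (n = n₀ + ν ξ):
  F: 324.4 − 2(88.72) = 147
  D: 0 + 1(88.72) = 88.72
  E: 132.2 (inert)
Total out = 367.9 mol; y_D = 88.72 / 367.9 = 0.2412.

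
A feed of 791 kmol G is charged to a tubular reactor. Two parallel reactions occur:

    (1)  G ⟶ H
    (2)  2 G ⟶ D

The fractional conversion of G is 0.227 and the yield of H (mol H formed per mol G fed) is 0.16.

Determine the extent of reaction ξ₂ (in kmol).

ξ₂ = 26.5 kmol

Yield of H: 1ξ₁ / 791 = 0.16 → ξ₁ = 126.6 kmol.
Conversion of G: 1ξ₁ + 2ξ₂ = 0.227 × 791 = 179.6 → ξ₂ = 26.5 kmol.
Outlet amounts (n = n₀ + Σ ν·ξ):
  G: 791 − 1(126.6) − 2(26.5) = 611.4
  H: 0 + 1(126.6) = 126.6
  D: 0 + 1(26.5) = 26.5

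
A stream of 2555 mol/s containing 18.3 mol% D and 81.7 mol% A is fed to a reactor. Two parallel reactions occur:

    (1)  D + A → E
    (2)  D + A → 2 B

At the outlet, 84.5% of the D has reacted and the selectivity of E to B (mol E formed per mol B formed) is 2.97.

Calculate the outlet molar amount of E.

Conversion of D: D consumed = 0.845 × 467.6 = 395.1 mol/s = 1ξ₁ + 1ξ₂.
Selectivity: 1ξ₁ / (2ξ₂) = 2.97 → ξ₁ = 5.94 ξ₂.
Substitute: (1·5.94 + 1) ξ₂ = 395.1 → ξ₂ = 56.93 mol/s, ξ₁ = 338.2 mol/s.
Outlet amounts (n = n₀ + Σ ν·ξ):
  D: 467.6 − 1(338.2) − 1(56.93) = 72.47
  A: 2087 − 1(338.2) − 1(56.93) = 1692
  E: 0 + 1(338.2) = 338.2
  B: 0 + 2(56.93) = 113.9

338 mol/s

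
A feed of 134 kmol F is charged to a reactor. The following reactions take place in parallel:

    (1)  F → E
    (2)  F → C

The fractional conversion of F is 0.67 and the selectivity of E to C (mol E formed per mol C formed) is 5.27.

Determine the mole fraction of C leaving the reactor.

0.107

Conversion of F: F consumed = 0.67 × 134 = 89.78 kmol = 1ξ₁ + 1ξ₂.
Selectivity: 1ξ₁ / (1ξ₂) = 5.27 → ξ₁ = 5.27 ξ₂.
Substitute: (1·5.27 + 1) ξ₂ = 89.78 → ξ₂ = 14.32 kmol, ξ₁ = 75.46 kmol.
Outlet amounts (n = n₀ + Σ ν·ξ):
  F: 134 − 1(75.46) − 1(14.32) = 44.22
  E: 0 + 1(75.46) = 75.46
  C: 0 + 1(14.32) = 14.32
Total out = 134 kmol; y_C = 14.32 / 134 = 0.1069.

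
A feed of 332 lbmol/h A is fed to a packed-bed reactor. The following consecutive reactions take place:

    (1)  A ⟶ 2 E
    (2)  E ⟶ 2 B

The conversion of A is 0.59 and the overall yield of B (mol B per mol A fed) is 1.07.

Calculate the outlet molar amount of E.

Conversion of A: A consumed = 1ξ₁ = 0.59 × 332 → ξ₁ = 195.9 lbmol/h.
Yield of B: 2ξ₂ / 332 = 1.07 → ξ₂ = 177.6 lbmol/h.
Outlet amounts (n = n₀ + Σ ν·ξ):
  A: 332 − 1(195.9) = 136.1
  E: 0 + 2(195.9) − 1(177.6) = 214.1
  B: 0 + 2(177.6) = 355.2

214 lbmol/h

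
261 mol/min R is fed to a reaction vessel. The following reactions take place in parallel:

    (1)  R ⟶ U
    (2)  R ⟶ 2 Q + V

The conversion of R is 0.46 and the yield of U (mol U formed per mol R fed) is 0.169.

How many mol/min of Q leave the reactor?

Yield of U: 1ξ₁ / 261 = 0.169 → ξ₁ = 44.11 mol/min.
Conversion of R: 1ξ₁ + 1ξ₂ = 0.46 × 261 = 120.1 → ξ₂ = 75.95 mol/min.
Outlet amounts (n = n₀ + Σ ν·ξ):
  R: 261 − 1(44.11) − 1(75.95) = 140.9
  U: 0 + 1(44.11) = 44.11
  Q: 0 + 2(75.95) = 151.9
  V: 0 + 1(75.95) = 75.95

152 mol/min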